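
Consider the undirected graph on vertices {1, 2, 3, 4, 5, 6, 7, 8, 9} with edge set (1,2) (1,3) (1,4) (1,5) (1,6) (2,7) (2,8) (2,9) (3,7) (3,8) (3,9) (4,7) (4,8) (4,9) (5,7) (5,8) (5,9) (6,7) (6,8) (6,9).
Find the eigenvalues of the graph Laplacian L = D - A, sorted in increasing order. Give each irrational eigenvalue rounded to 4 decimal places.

[0, 4, 4, 4, 4, 5, 5, 5, 9]

With the vertex order [1, 2, 3, 4, 5, 6, 7, 8, 9], the degrees are [5, 4, 4, 4, 4, 4, 5, 5, 5], giving D = diag(5, 4, 4, 4, 4, 4, 5, 5, 5) and L = D - A. L is symmetric positive semidefinite, so every eigenvalue is real and nonnegative. There is one zero in the spectrum, matching the 1 component. The eigenvalues sum to 40, which equals trace(L) = 2|E|.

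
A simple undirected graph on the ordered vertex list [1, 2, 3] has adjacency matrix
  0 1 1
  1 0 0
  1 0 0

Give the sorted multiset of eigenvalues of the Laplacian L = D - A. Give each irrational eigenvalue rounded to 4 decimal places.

Reading degrees in the order [1, 2, 3] gives [2, 1, 1]; set D = diag(2, 1, 1) and form L = D - A. L is symmetric positive semidefinite, so every eigenvalue is real and nonnegative. The eigenvalues sum to 4, which equals trace(L) = 2|E|.

[0, 1, 3]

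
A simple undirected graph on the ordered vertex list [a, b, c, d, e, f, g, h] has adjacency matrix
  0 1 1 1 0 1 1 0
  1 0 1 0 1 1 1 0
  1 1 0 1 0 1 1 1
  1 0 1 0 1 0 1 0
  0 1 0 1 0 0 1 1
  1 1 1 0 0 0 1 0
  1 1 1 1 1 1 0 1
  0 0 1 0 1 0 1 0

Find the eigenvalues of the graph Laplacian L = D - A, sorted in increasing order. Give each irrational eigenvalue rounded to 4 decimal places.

With the vertex order [a, b, c, d, e, f, g, h], the degrees are [5, 5, 6, 4, 4, 4, 7, 3], giving D = diag(5, 5, 6, 4, 4, 4, 7, 3) and L = D - A. Diagonalising L (or applying a numerical eigensolver to the 8x8 matrix) gives the spectrum above.

[0, 2.6239, 3.5858, 4.4048, 5.5952, 6.4142, 7.3761, 8]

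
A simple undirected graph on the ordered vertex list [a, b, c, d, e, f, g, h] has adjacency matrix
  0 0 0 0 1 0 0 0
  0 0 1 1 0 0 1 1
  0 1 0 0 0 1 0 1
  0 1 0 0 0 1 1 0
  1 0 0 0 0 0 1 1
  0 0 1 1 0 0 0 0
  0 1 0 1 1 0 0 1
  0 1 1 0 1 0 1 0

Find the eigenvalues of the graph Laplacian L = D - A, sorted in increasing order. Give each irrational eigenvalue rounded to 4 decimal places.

With the vertex order [a, b, c, d, e, f, g, h], the degrees are [1, 4, 3, 3, 3, 2, 4, 4], giving D = diag(1, 4, 3, 3, 3, 2, 4, 4) and L = D - A. L is symmetric positive semidefinite, so every eigenvalue is real and nonnegative. The largest eigenvalue, 5.4755, is at most the vertex count 8. The eigenvalues sum to 24, which equals trace(L) = 2|E|.

[0, 0.6289, 1.7632, 2.5858, 3.2156, 4.9167, 5.4142, 5.4755]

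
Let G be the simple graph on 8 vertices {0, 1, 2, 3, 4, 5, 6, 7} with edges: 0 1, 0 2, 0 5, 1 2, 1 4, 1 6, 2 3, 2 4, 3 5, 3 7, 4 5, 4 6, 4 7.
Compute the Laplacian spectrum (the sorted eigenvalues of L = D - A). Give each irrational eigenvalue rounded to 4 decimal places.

With the vertex order [0, 1, 2, 3, 4, 5, 6, 7], the degrees are [3, 4, 4, 3, 5, 3, 2, 2], giving D = diag(3, 4, 4, 3, 5, 3, 2, 2) and L = D - A. Diagonalising L (or applying a numerical eigensolver to the 8x8 matrix) gives the spectrum above. The single zero eigenvalue shows the graph is connected. The eigenvalues sum to 26, which equals trace(L) = 2|E|. There is one zero in the spectrum, matching the 1 component.

[0, 1.3752, 1.8191, 3, 3.4498, 4.3607, 5.3120, 6.6832]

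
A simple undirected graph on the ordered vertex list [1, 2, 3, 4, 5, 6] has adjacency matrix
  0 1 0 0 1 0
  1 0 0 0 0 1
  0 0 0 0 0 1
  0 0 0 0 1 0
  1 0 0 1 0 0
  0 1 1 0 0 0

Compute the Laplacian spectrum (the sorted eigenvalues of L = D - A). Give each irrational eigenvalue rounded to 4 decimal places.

Each diagonal entry of L is the vertex degree and each off-diagonal entry is -1 where an edge is present, 0 otherwise; in the order [1, 2, 3, 4, 5, 6] the diagonal is [2, 2, 1, 1, 2, 2]. The multiplicity of 0 as a Laplacian eigenvalue equals the number of connected components. The single zero eigenvalue shows the graph is connected. By the matrix-tree theorem the graph has (1/6) * product of the nonzero eigenvalues = 1 spanning tree.

[0, 0.2679, 1, 2, 3, 3.7321]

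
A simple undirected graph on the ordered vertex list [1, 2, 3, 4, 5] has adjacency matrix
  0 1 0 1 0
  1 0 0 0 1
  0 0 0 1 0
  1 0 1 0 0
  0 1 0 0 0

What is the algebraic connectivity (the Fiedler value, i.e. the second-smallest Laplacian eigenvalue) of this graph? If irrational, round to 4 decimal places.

0.3820

With the vertex order [1, 2, 3, 4, 5], the degrees are [2, 2, 1, 2, 1], giving D = diag(2, 2, 1, 2, 1) and L = D - A. The sorted Laplacian eigenvalues are [0, 0.3820, 1.3820, 2.6180, 3.6180]; the algebraic connectivity is the second entry, 0.3820.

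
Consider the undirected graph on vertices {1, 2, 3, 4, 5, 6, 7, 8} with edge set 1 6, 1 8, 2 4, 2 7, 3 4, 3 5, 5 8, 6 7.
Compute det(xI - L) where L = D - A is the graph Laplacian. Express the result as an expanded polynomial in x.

x^8 - 16x^7 + 104x^6 - 352x^5 + 660x^4 - 672x^3 + 336x^2 - 64x

Reading degrees in the order [1, 2, 3, 4, 5, 6, 7, 8] gives [2, 2, 2, 2, 2, 2, 2, 2]; set D = diag(2, 2, 2, 2, 2, 2, 2, 2) and form L = D - A. L has integer entries, so p(x) = det(xI - L) has integer coefficients. Expanding the determinant yields x^8 - 16x^7 + 104x^6 - 352x^5 + 660x^4 - 672x^3 + 336x^2 - 64x. The coefficient of x^7 equals -trace(L) = -16, matching the sum of degrees. By the matrix-tree theorem the graph has (1/8) * product of the nonzero eigenvalues = 8 spanning trees.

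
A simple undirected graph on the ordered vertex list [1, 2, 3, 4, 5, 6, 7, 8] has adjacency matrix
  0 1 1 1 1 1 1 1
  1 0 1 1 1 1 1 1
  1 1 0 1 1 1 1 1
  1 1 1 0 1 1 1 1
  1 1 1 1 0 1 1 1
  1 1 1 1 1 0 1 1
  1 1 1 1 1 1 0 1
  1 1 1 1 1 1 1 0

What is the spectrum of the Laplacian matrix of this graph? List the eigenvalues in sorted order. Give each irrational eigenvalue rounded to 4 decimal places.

Each diagonal entry of L is the vertex degree and each off-diagonal entry is -1 where an edge is present, 0 otherwise; in the order [1, 2, 3, 4, 5, 6, 7, 8] the diagonal is [7, 7, 7, 7, 7, 7, 7, 7]. Diagonalising L (or applying a numerical eigensolver to the 8x8 matrix) gives the spectrum above. The single zero eigenvalue shows the graph is connected. The largest eigenvalue, 8, is at most the vertex count 8.

[0, 8, 8, 8, 8, 8, 8, 8]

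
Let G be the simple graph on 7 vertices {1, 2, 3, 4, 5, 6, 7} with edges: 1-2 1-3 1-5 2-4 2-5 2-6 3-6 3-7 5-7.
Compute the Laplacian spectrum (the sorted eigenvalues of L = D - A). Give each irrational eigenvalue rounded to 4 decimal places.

With the vertex order [1, 2, 3, 4, 5, 6, 7], the degrees are [3, 4, 3, 1, 3, 2, 2], giving D = diag(3, 4, 3, 1, 3, 2, 2) and L = D - A. Diagonalising L (or applying a numerical eigensolver to the 7x7 matrix) gives the spectrum above. The single zero eigenvalue shows the graph is connected. The largest eigenvalue, 5.3640, is at most the vertex count 7.

[0, 0.8244, 1.6573, 2.2375, 3.1048, 4.8120, 5.3640]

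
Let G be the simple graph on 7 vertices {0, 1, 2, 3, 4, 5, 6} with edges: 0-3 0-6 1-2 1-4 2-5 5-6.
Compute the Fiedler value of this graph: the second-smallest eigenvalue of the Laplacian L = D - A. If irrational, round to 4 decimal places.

Each diagonal entry of L is the vertex degree and each off-diagonal entry is -1 where an edge is present, 0 otherwise; in the order [0, 1, 2, 3, 4, 5, 6] the diagonal is [2, 2, 2, 1, 1, 2, 2]. The sorted Laplacian eigenvalues are [0, 0.1981, 0.7530, 1.5550, 2.4450, 3.2470, 3.8019]; the algebraic connectivity is the second entry, 0.1981. By the matrix-tree theorem the graph has (1/7) * product of the nonzero eigenvalues = 1 spanning tree. There is one zero in the spectrum, matching the 1 component.

0.1981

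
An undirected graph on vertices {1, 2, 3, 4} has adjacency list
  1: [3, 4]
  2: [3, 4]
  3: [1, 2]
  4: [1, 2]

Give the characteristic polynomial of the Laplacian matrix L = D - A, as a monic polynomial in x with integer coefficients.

Each diagonal entry of L is the vertex degree and each off-diagonal entry is -1 where an edge is present, 0 otherwise; in the order [1, 2, 3, 4] the diagonal is [2, 2, 2, 2]. L has integer entries, so p(x) = det(xI - L) has integer coefficients. Expanding the determinant yields x^4 - 8x^3 + 20x^2 - 16x. The coefficient of x^3 equals -trace(L) = -8, matching the sum of degrees. There is one zero in the spectrum, matching the 1 component.

x^4 - 8x^3 + 20x^2 - 16x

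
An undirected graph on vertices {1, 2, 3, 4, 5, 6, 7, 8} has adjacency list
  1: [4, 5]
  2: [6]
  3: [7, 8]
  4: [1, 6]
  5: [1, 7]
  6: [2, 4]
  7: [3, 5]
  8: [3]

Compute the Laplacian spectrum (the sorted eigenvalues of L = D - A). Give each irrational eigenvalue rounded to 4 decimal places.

Each diagonal entry of L is the vertex degree and each off-diagonal entry is -1 where an edge is present, 0 otherwise; in the order [1, 2, 3, 4, 5, 6, 7, 8] the diagonal is [2, 1, 2, 2, 2, 2, 2, 1]. Diagonalising L (or applying a numerical eigensolver to the 8x8 matrix) gives the spectrum above. The single zero eigenvalue shows the graph is connected. The largest eigenvalue, 3.8478, is at most the vertex count 8.

[0, 0.1522, 0.5858, 1.2346, 2, 2.7654, 3.4142, 3.8478]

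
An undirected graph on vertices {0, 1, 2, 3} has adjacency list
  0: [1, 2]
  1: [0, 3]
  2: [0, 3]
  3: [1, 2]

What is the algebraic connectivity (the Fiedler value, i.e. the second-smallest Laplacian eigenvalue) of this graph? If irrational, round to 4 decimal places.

With the vertex order [0, 1, 2, 3], the degrees are [2, 2, 2, 2], giving D = diag(2, 2, 2, 2) and L = D - A. The sorted Laplacian eigenvalues are [0, 2, 2, 4]; the algebraic connectivity is the second entry, 2. The eigenvalues sum to 8, which equals trace(L) = 2|E|. There is one zero in the spectrum, matching the 1 component.

2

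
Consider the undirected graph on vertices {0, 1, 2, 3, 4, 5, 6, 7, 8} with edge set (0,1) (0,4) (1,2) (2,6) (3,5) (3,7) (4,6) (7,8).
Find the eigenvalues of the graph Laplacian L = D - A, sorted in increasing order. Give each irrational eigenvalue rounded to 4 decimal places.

[0, 0, 0.5858, 1.3820, 1.3820, 2, 3.4142, 3.6180, 3.6180]

With the vertex order [0, 1, 2, 3, 4, 5, 6, 7, 8], the degrees are [2, 2, 2, 2, 2, 1, 2, 2, 1], giving D = diag(2, 2, 2, 2, 2, 1, 2, 2, 1) and L = D - A. Since every row of L sums to 0, the all-ones vector is in the kernel and 0 is an eigenvalue. The 2 zero eigenvalues correspond to the 2 connected components. The largest eigenvalue, 3.6180, is at most the vertex count 9. The eigenvalues sum to 16, which equals trace(L) = 2|E|.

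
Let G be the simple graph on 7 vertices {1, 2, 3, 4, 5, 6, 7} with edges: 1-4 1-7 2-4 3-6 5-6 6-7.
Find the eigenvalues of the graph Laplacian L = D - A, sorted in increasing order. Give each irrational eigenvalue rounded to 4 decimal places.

[0, 0.2254, 1, 1, 2.1859, 3.3604, 4.2283]

Reading degrees in the order [1, 2, 3, 4, 5, 6, 7] gives [2, 1, 1, 2, 1, 3, 2]; set D = diag(2, 1, 1, 2, 1, 3, 2) and form L = D - A. The multiplicity of 0 as a Laplacian eigenvalue equals the number of connected components.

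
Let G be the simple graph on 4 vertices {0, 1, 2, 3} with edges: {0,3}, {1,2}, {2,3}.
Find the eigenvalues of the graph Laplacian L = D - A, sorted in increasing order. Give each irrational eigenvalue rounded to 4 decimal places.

Each diagonal entry of L is the vertex degree and each off-diagonal entry is -1 where an edge is present, 0 otherwise; in the order [0, 1, 2, 3] the diagonal is [1, 1, 2, 2]. The multiplicity of 0 as a Laplacian eigenvalue equals the number of connected components. The single zero eigenvalue shows the graph is connected. There is one zero in the spectrum, matching the 1 component.

[0, 0.5858, 2, 3.4142]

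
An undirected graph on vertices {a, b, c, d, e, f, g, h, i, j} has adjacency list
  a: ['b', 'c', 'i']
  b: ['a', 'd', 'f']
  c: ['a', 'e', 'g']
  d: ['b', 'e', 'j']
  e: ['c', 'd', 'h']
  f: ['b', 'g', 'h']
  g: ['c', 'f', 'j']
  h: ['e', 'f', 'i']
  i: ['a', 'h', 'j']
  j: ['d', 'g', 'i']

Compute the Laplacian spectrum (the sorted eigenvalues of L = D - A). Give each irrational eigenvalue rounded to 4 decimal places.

With the vertex order [a, b, c, d, e, f, g, h, i, j], the degrees are [3, 3, 3, 3, 3, 3, 3, 3, 3, 3], giving D = diag(3, 3, 3, 3, 3, 3, 3, 3, 3, 3) and L = D - A. L is symmetric positive semidefinite, so every eigenvalue is real and nonnegative. There is one zero in the spectrum, matching the 1 component.

[0, 2, 2, 2, 2, 2, 5, 5, 5, 5]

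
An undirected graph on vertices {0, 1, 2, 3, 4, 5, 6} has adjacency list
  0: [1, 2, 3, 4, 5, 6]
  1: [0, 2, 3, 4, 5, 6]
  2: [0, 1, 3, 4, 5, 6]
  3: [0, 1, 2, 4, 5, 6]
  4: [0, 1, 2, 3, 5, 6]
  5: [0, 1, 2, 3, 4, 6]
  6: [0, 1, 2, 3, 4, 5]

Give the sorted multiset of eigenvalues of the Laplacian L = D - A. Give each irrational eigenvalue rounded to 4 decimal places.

[0, 7, 7, 7, 7, 7, 7]

Reading degrees in the order [0, 1, 2, 3, 4, 5, 6] gives [6, 6, 6, 6, 6, 6, 6]; set D = diag(6, 6, 6, 6, 6, 6, 6) and form L = D - A. L is symmetric positive semidefinite, so every eigenvalue is real and nonnegative. The single zero eigenvalue shows the graph is connected. There is one zero in the spectrum, matching the 1 component.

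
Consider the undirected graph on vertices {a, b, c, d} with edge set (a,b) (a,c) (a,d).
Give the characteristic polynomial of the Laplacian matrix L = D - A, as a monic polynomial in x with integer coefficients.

x^4 - 6x^3 + 9x^2 - 4x

Each diagonal entry of L is the vertex degree and each off-diagonal entry is -1 where an edge is present, 0 otherwise; in the order [a, b, c, d] the diagonal is [3, 1, 1, 1]. The eigenvalues of L are [0, 1, 1, 4]; the characteristic polynomial is the product of (x - lambda_i), which multiplies out to x^4 - 6x^3 + 9x^2 - 4x. The constant term is 0 because L is singular (the all-ones vector lies in its kernel).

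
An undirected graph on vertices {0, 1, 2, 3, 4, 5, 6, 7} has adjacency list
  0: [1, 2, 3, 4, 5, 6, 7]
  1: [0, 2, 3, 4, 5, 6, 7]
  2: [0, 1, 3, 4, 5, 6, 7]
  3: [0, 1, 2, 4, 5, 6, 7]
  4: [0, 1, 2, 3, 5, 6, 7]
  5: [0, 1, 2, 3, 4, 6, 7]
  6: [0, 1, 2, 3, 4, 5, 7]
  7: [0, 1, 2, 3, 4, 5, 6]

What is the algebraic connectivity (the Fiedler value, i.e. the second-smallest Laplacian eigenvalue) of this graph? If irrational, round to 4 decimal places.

With the vertex order [0, 1, 2, 3, 4, 5, 6, 7], the degrees are [7, 7, 7, 7, 7, 7, 7, 7], giving D = diag(7, 7, 7, 7, 7, 7, 7, 7) and L = D - A. The smallest Laplacian eigenvalue is always 0. The next one, lambda_2 = 8, measures how hard the graph is to disconnect: larger values mean better connectivity. The largest eigenvalue, 8, is at most the vertex count 8.

8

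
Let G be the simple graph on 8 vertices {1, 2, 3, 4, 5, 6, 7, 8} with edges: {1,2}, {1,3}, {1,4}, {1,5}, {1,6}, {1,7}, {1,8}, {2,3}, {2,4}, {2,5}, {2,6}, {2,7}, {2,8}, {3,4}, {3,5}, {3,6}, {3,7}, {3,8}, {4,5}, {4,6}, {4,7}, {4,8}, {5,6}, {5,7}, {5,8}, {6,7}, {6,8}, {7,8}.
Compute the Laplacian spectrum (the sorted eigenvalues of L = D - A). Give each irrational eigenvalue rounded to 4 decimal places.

With the vertex order [1, 2, 3, 4, 5, 6, 7, 8], the degrees are [7, 7, 7, 7, 7, 7, 7, 7], giving D = diag(7, 7, 7, 7, 7, 7, 7, 7) and L = D - A. L is symmetric positive semidefinite, so every eigenvalue is real and nonnegative. The single zero eigenvalue shows the graph is connected. The largest eigenvalue, 8, is at most the vertex count 8. The eigenvalues sum to 56, which equals trace(L) = 2|E|.

[0, 8, 8, 8, 8, 8, 8, 8]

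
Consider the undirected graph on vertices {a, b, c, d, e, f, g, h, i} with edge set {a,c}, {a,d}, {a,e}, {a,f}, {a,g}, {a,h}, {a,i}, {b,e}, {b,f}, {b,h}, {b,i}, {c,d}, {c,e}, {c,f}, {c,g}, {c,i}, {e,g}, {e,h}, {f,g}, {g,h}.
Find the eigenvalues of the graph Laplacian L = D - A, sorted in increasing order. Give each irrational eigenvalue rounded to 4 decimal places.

Each diagonal entry of L is the vertex degree and each off-diagonal entry is -1 where an edge is present, 0 otherwise; in the order [a, b, c, d, e, f, g, h, i] the diagonal is [7, 4, 6, 2, 5, 4, 5, 4, 3]. The multiplicity of 0 as a Laplacian eigenvalue equals the number of connected components. The single zero eigenvalue shows the graph is connected. By the matrix-tree theorem the graph has (1/9) * product of the nonzero eigenvalues = 18632 spanning trees.

[0, 1.8316, 2.8095, 3.6543, 4.1807, 5.3636, 6.5367, 7.3786, 8.2449]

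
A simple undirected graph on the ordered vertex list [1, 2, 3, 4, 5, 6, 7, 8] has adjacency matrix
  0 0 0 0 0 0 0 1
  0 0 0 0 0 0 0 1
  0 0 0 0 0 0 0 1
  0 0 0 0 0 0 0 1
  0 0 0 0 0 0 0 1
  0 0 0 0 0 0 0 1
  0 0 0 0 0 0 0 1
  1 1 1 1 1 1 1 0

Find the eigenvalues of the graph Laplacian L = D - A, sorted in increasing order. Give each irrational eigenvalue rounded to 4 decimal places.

[0, 1, 1, 1, 1, 1, 1, 8]

With the vertex order [1, 2, 3, 4, 5, 6, 7, 8], the degrees are [1, 1, 1, 1, 1, 1, 1, 7], giving D = diag(1, 1, 1, 1, 1, 1, 1, 7) and L = D - A. Diagonalising L (or applying a numerical eigensolver to the 8x8 matrix) gives the spectrum above. The single zero eigenvalue shows the graph is connected. There is one zero in the spectrum, matching the 1 component. By the matrix-tree theorem the graph has (1/8) * product of the nonzero eigenvalues = 1 spanning tree.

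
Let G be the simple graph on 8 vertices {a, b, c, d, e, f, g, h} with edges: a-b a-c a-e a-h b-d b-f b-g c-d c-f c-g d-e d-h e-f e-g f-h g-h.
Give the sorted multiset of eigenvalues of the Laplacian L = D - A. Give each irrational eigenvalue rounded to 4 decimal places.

[0, 4, 4, 4, 4, 4, 4, 8]

Reading degrees in the order [a, b, c, d, e, f, g, h] gives [4, 4, 4, 4, 4, 4, 4, 4]; set D = diag(4, 4, 4, 4, 4, 4, 4, 4) and form L = D - A. The multiplicity of 0 as a Laplacian eigenvalue equals the number of connected components. The single zero eigenvalue shows the graph is connected. The eigenvalues sum to 32, which equals trace(L) = 2|E|.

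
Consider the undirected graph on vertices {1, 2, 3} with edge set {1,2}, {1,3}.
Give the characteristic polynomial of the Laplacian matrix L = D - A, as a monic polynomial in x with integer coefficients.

Each diagonal entry of L is the vertex degree and each off-diagonal entry is -1 where an edge is present, 0 otherwise; in the order [1, 2, 3] the diagonal is [2, 1, 1]. Computing det(xI - L) by cofactor expansion (or equivalently via sum-over-permutations) gives x^3 - 4x^2 + 3x. The constant term is 0 because L is singular (the all-ones vector lies in its kernel). There is one zero in the spectrum, matching the 1 component. By the matrix-tree theorem the graph has (1/3) * product of the nonzero eigenvalues = 1 spanning tree.

x^3 - 4x^2 + 3x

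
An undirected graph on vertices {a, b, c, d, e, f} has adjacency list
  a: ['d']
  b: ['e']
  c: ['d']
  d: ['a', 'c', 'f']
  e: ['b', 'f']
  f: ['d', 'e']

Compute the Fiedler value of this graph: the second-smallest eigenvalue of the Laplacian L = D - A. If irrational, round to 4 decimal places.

0.3249

Reading degrees in the order [a, b, c, d, e, f] gives [1, 1, 1, 3, 2, 2]; set D = diag(1, 1, 1, 3, 2, 2) and form L = D - A. The sorted Laplacian eigenvalues are [0, 0.3249, 1, 1.4608, 3, 4.2143]; the algebraic connectivity is the second entry, 0.3249. There is one zero in the spectrum, matching the 1 component. The eigenvalues sum to 10, which equals trace(L) = 2|E|.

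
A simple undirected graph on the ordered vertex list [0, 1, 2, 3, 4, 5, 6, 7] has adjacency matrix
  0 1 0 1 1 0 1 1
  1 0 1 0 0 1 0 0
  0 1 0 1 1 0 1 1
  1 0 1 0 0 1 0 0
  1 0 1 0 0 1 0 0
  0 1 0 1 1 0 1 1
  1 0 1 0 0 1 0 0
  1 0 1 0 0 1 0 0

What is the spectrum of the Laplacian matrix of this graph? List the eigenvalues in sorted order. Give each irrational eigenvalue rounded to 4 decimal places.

[0, 3, 3, 3, 3, 5, 5, 8]

Reading degrees in the order [0, 1, 2, 3, 4, 5, 6, 7] gives [5, 3, 5, 3, 3, 5, 3, 3]; set D = diag(5, 3, 5, 3, 3, 5, 3, 3) and form L = D - A. Diagonalising L (or applying a numerical eigensolver to the 8x8 matrix) gives the spectrum above. The largest eigenvalue, 8, is at most the vertex count 8.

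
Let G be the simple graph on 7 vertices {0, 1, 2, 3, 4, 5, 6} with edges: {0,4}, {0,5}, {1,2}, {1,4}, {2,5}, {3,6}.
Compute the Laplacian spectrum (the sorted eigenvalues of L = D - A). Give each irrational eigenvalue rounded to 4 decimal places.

With the vertex order [0, 1, 2, 3, 4, 5, 6], the degrees are [2, 2, 2, 1, 2, 2, 1], giving D = diag(2, 2, 2, 1, 2, 2, 1) and L = D - A. Since every row of L sums to 0, the all-ones vector is in the kernel and 0 is an eigenvalue. The 2 zero eigenvalues correspond to the 2 connected components.

[0, 0, 1.3820, 1.3820, 2, 3.6180, 3.6180]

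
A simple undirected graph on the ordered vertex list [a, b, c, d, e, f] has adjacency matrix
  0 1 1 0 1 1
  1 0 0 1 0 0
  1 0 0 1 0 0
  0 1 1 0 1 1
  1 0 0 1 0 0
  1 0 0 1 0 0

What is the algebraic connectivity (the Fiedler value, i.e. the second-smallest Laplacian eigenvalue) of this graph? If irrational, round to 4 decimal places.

2

With the vertex order [a, b, c, d, e, f], the degrees are [4, 2, 2, 4, 2, 2], giving D = diag(4, 2, 2, 4, 2, 2) and L = D - A. Computing the eigenvalues of L and sorting gives [0, 2, 2, 2, 4, 6]. The Fiedler value lambda_2 = 2 is strictly positive, so the graph is connected. By the matrix-tree theorem the graph has (1/6) * product of the nonzero eigenvalues = 32 spanning trees. There is one zero in the spectrum, matching the 1 component.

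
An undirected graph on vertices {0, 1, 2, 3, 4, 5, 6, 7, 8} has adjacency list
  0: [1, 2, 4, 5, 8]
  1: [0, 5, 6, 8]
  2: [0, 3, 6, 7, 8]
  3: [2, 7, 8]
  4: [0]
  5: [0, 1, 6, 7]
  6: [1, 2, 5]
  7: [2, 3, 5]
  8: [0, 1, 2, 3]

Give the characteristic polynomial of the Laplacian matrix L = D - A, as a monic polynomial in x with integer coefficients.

Reading degrees in the order [0, 1, 2, 3, 4, 5, 6, 7, 8] gives [5, 4, 5, 3, 1, 4, 3, 3, 4]; set D = diag(5, 4, 5, 3, 1, 4, 3, 3, 4) and form L = D - A. Computing det(xI - L) by cofactor expansion (or equivalently via sum-over-permutations) gives x^9 - 32x^8 + 433x^7 - 3222x^6 + 14340x^5 - 38798x^4 + 61669x^3 - 51834x^2 + 17190x. The coefficient of x^8 equals -trace(L) = -32, matching the sum of degrees. The eigenvalues sum to 32, which equals trace(L) = 2|E|. By the matrix-tree theorem the graph has (1/9) * product of the nonzero eigenvalues = 1910 spanning trees.

x^9 - 32x^8 + 433x^7 - 3222x^6 + 14340x^5 - 38798x^4 + 61669x^3 - 51834x^2 + 17190x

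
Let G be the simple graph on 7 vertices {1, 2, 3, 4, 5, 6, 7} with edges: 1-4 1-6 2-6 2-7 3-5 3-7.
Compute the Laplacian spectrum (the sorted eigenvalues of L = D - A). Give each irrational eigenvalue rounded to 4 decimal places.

[0, 0.1981, 0.7530, 1.5550, 2.4450, 3.2470, 3.8019]

Each diagonal entry of L is the vertex degree and each off-diagonal entry is -1 where an edge is present, 0 otherwise; in the order [1, 2, 3, 4, 5, 6, 7] the diagonal is [2, 2, 2, 1, 1, 2, 2]. Since every row of L sums to 0, the all-ones vector is in the kernel and 0 is an eigenvalue. The single zero eigenvalue shows the graph is connected. The largest eigenvalue, 3.8019, is at most the vertex count 7.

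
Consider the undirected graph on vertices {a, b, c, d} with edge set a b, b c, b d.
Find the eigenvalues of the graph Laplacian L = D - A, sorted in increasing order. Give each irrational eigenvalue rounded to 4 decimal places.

With the vertex order [a, b, c, d], the degrees are [1, 3, 1, 1], giving D = diag(1, 3, 1, 1) and L = D - A. L is symmetric positive semidefinite, so every eigenvalue is real and nonnegative. The single zero eigenvalue shows the graph is connected. The largest eigenvalue, 4, is at most the vertex count 4.

[0, 1, 1, 4]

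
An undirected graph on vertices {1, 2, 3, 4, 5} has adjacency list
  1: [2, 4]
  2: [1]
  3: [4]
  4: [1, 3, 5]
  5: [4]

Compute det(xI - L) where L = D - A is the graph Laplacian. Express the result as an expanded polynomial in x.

x^5 - 8x^4 + 20x^3 - 18x^2 + 5x

Each diagonal entry of L is the vertex degree and each off-diagonal entry is -1 where an edge is present, 0 otherwise; in the order [1, 2, 3, 4, 5] the diagonal is [2, 1, 1, 3, 1]. L has integer entries, so p(x) = det(xI - L) has integer coefficients. Expanding the determinant yields x^5 - 8x^4 + 20x^3 - 18x^2 + 5x. The coefficient of x^4 equals -trace(L) = -8, matching the sum of degrees. By the matrix-tree theorem the graph has (1/5) * product of the nonzero eigenvalues = 1 spanning tree. The largest eigenvalue, 4.1701, is at most the vertex count 5.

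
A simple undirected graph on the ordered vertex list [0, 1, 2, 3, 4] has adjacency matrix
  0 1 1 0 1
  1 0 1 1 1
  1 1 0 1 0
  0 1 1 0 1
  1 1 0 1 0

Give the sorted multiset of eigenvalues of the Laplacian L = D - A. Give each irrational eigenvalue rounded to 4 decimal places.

With the vertex order [0, 1, 2, 3, 4], the degrees are [3, 4, 3, 3, 3], giving D = diag(3, 4, 3, 3, 3) and L = D - A. Since every row of L sums to 0, the all-ones vector is in the kernel and 0 is an eigenvalue. There is one zero in the spectrum, matching the 1 component.

[0, 3, 3, 5, 5]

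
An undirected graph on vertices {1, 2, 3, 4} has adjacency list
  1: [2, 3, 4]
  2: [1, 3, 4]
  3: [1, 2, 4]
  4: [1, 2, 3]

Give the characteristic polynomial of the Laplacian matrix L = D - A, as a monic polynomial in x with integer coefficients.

x^4 - 12x^3 + 48x^2 - 64x

Each diagonal entry of L is the vertex degree and each off-diagonal entry is -1 where an edge is present, 0 otherwise; in the order [1, 2, 3, 4] the diagonal is [3, 3, 3, 3]. L has integer entries, so p(x) = det(xI - L) has integer coefficients. Expanding the determinant yields x^4 - 12x^3 + 48x^2 - 64x. Since p(0) = det(-L) = 0, x divides p(x). There is one zero in the spectrum, matching the 1 component.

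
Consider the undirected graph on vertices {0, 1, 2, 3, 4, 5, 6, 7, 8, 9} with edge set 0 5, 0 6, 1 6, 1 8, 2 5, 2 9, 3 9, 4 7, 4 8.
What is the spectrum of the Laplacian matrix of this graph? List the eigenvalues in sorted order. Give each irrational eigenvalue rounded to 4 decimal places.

[0, 0.0979, 0.3820, 0.8244, 1.3820, 2, 2.6180, 3.1756, 3.6180, 3.9021]

Each diagonal entry of L is the vertex degree and each off-diagonal entry is -1 where an edge is present, 0 otherwise; in the order [0, 1, 2, 3, 4, 5, 6, 7, 8, 9] the diagonal is [2, 2, 2, 1, 2, 2, 2, 1, 2, 2]. Since every row of L sums to 0, the all-ones vector is in the kernel and 0 is an eigenvalue.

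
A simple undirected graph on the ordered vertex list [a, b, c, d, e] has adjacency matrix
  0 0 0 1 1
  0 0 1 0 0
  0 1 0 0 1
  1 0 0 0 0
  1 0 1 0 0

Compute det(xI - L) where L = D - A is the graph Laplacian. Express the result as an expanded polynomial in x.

x^5 - 8x^4 + 21x^3 - 20x^2 + 5x

With the vertex order [a, b, c, d, e], the degrees are [2, 1, 2, 1, 2], giving D = diag(2, 1, 2, 1, 2) and L = D - A. L has integer entries, so p(x) = det(xI - L) has integer coefficients. Expanding the determinant yields x^5 - 8x^4 + 21x^3 - 20x^2 + 5x. The coefficient of x^4 equals -trace(L) = -8, matching the sum of degrees. The largest eigenvalue, 3.6180, is at most the vertex count 5.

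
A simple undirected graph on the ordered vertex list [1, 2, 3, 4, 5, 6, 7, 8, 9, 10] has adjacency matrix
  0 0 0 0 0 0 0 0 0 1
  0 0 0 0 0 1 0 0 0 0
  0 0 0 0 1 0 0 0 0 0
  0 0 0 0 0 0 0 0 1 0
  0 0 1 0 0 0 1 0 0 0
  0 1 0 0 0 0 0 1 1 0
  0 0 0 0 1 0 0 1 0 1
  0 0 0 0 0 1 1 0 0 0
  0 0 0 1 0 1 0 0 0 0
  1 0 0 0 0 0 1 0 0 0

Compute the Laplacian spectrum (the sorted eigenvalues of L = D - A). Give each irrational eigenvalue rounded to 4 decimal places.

Each diagonal entry of L is the vertex degree and each off-diagonal entry is -1 where an edge is present, 0 otherwise; in the order [1, 2, 3, 4, 5, 6, 7, 8, 9, 10] the diagonal is [1, 1, 1, 1, 2, 3, 3, 2, 2, 2]. Diagonalising L (or applying a numerical eigensolver to the 10x10 matrix) gives the spectrum above. The single zero eigenvalue shows the graph is connected. The largest eigenvalue, 4.5767, is at most the vertex count 10.

[0, 0.1561, 0.3820, 0.5965, 1.1864, 2, 2.4539, 2.6180, 4.0305, 4.5767]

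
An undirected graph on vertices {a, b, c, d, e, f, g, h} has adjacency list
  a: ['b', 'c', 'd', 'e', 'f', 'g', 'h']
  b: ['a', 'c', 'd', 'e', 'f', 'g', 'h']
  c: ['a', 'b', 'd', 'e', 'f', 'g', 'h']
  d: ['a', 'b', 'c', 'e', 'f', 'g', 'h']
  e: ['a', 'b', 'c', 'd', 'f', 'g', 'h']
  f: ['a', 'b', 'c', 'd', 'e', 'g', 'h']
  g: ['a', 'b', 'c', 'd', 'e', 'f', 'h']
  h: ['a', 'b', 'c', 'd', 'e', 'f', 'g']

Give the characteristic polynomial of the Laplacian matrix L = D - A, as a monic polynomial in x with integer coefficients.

Reading degrees in the order [a, b, c, d, e, f, g, h] gives [7, 7, 7, 7, 7, 7, 7, 7]; set D = diag(7, 7, 7, 7, 7, 7, 7, 7) and form L = D - A. L has integer entries, so p(x) = det(xI - L) has integer coefficients. Expanding the determinant yields x^8 - 56x^7 + 1344x^6 - 17920x^5 + 143360x^4 - 688128x^3 + 1835008x^2 - 2097152x. The constant term is 0 because L is singular (the all-ones vector lies in its kernel). There is one zero in the spectrum, matching the 1 component.

x^8 - 56x^7 + 1344x^6 - 17920x^5 + 143360x^4 - 688128x^3 + 1835008x^2 - 2097152x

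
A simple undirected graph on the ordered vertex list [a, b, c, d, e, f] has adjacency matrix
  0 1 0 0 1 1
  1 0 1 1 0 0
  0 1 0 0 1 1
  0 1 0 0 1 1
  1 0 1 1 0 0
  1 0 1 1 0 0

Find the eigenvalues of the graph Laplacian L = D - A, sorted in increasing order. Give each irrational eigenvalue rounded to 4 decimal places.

With the vertex order [a, b, c, d, e, f], the degrees are [3, 3, 3, 3, 3, 3], giving D = diag(3, 3, 3, 3, 3, 3) and L = D - A. L is symmetric positive semidefinite, so every eigenvalue is real and nonnegative. The single zero eigenvalue shows the graph is connected. There is one zero in the spectrum, matching the 1 component. By the matrix-tree theorem the graph has (1/6) * product of the nonzero eigenvalues = 81 spanning trees.

[0, 3, 3, 3, 3, 6]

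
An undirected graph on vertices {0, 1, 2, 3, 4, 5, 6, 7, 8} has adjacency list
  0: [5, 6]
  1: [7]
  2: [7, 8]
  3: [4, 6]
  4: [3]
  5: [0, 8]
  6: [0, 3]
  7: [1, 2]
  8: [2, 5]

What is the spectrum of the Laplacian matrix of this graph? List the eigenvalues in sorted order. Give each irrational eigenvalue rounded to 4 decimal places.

[0, 0.1206, 0.4679, 1, 1.6527, 2.3473, 3, 3.5321, 3.8794]

Each diagonal entry of L is the vertex degree and each off-diagonal entry is -1 where an edge is present, 0 otherwise; in the order [0, 1, 2, 3, 4, 5, 6, 7, 8] the diagonal is [2, 1, 2, 2, 1, 2, 2, 2, 2]. The multiplicity of 0 as a Laplacian eigenvalue equals the number of connected components. The single zero eigenvalue shows the graph is connected. The largest eigenvalue, 3.8794, is at most the vertex count 9.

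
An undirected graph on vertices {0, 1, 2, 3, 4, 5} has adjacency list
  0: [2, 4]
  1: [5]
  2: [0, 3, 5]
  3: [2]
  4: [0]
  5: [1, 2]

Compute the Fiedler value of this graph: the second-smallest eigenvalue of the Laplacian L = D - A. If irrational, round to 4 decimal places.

0.3820

Reading degrees in the order [0, 1, 2, 3, 4, 5] gives [2, 1, 3, 1, 1, 2]; set D = diag(2, 1, 3, 1, 1, 2) and form L = D - A. The sorted Laplacian eigenvalues are [0, 0.3820, 0.6972, 2, 2.6180, 4.3028]; the algebraic connectivity is the second entry, 0.3820. The eigenvalues sum to 10, which equals trace(L) = 2|E|. The largest eigenvalue, 4.3028, is at most the vertex count 6.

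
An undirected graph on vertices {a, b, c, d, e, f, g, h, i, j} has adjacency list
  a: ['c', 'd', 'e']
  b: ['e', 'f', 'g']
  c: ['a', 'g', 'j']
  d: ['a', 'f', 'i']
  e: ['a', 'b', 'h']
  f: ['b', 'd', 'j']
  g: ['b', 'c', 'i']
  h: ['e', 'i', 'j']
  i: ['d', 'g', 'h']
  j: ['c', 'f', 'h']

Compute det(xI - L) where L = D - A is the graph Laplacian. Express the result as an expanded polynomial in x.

Each diagonal entry of L is the vertex degree and each off-diagonal entry is -1 where an edge is present, 0 otherwise; in the order [a, b, c, d, e, f, g, h, i, j] the diagonal is [3, 3, 3, 3, 3, 3, 3, 3, 3, 3]. The eigenvalues of L are [0, 2, 2, 2, 2, 2, 5, 5, 5, 5]; the characteristic polynomial is the product of (x - lambda_i), which multiplies out to x^10 - 30x^9 + 390x^8 - 2880x^7 + 13305x^6 - 39882x^5 + 77640x^4 - 94800x^3 + 66000x^2 - 20000x. The constant term is 0 because L is singular (the all-ones vector lies in its kernel). The largest eigenvalue, 5, is at most the vertex count 10.

x^10 - 30x^9 + 390x^8 - 2880x^7 + 13305x^6 - 39882x^5 + 77640x^4 - 94800x^3 + 66000x^2 - 20000x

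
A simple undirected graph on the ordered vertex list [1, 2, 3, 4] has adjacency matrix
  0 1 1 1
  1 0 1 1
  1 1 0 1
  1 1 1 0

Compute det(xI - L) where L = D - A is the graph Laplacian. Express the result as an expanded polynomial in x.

x^4 - 12x^3 + 48x^2 - 64x

Reading degrees in the order [1, 2, 3, 4] gives [3, 3, 3, 3]; set D = diag(3, 3, 3, 3) and form L = D - A. L has integer entries, so p(x) = det(xI - L) has integer coefficients. Expanding the determinant yields x^4 - 12x^3 + 48x^2 - 64x. The constant term is 0 because L is singular (the all-ones vector lies in its kernel). The eigenvalues sum to 12, which equals trace(L) = 2|E|.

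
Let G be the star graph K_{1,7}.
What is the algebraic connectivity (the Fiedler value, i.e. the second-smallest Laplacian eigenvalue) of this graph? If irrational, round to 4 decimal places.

The graph has 8 vertices and degree multiset [7, 1, 1, 1, 1, 1, 1, 1]; D is the diagonal matrix of degrees and L = D - A. The sorted Laplacian eigenvalues are [0, 1, 1, 1, 1, 1, 1, 8]; the algebraic connectivity is the second entry, 1. There is one zero in the spectrum, matching the 1 component. The eigenvalues sum to 14, which equals trace(L) = 2|E|.

1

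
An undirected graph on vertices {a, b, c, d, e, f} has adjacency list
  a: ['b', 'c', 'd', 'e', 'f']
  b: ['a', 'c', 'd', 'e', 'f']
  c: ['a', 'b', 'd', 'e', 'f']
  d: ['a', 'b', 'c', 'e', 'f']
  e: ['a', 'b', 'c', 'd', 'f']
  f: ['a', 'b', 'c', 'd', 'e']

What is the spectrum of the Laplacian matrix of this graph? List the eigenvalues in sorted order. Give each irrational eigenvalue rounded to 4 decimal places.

[0, 6, 6, 6, 6, 6]

With the vertex order [a, b, c, d, e, f], the degrees are [5, 5, 5, 5, 5, 5], giving D = diag(5, 5, 5, 5, 5, 5) and L = D - A. Since every row of L sums to 0, the all-ones vector is in the kernel and 0 is an eigenvalue. The largest eigenvalue, 6, is at most the vertex count 6.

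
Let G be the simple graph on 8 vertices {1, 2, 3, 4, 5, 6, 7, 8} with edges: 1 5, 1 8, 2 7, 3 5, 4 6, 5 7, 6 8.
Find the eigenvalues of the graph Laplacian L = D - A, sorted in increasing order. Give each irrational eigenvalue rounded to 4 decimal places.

With the vertex order [1, 2, 3, 4, 5, 6, 7, 8], the degrees are [2, 1, 1, 1, 3, 2, 2, 2], giving D = diag(2, 1, 1, 1, 3, 2, 2, 2) and L = D - A. The multiplicity of 0 as a Laplacian eigenvalue equals the number of connected components. The single zero eigenvalue shows the graph is connected. There is one zero in the spectrum, matching the 1 component.

[0, 0.1864, 0.5858, 1, 2, 2.4707, 3.4142, 4.3429]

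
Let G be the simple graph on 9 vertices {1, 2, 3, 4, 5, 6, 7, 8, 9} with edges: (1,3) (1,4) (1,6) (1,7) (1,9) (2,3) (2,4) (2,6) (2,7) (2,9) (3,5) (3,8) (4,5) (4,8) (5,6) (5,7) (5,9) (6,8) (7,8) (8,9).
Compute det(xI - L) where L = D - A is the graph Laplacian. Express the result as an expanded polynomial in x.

x^9 - 40x^8 + 690x^7 - 6720x^6 + 40485x^5 - 154704x^4 + 366560x^3 - 492800x^2 + 288000x

Reading degrees in the order [1, 2, 3, 4, 5, 6, 7, 8, 9] gives [5, 5, 4, 4, 5, 4, 4, 5, 4]; set D = diag(5, 5, 4, 4, 5, 4, 4, 5, 4) and form L = D - A. Computing det(xI - L) by cofactor expansion (or equivalently via sum-over-permutations) gives x^9 - 40x^8 + 690x^7 - 6720x^6 + 40485x^5 - 154704x^4 + 366560x^3 - 492800x^2 + 288000x. The coefficient of x^8 equals -trace(L) = -40, matching the sum of degrees.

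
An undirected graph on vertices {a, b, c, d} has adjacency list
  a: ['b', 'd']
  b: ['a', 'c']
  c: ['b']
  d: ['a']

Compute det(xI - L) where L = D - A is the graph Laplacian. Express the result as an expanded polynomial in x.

With the vertex order [a, b, c, d], the degrees are [2, 2, 1, 1], giving D = diag(2, 2, 1, 1) and L = D - A. L has integer entries, so p(x) = det(xI - L) has integer coefficients. Expanding the determinant yields x^4 - 6x^3 + 10x^2 - 4x. The coefficient of x^3 equals -trace(L) = -6, matching the sum of degrees. The eigenvalues sum to 6, which equals trace(L) = 2|E|.

x^4 - 6x^3 + 10x^2 - 4x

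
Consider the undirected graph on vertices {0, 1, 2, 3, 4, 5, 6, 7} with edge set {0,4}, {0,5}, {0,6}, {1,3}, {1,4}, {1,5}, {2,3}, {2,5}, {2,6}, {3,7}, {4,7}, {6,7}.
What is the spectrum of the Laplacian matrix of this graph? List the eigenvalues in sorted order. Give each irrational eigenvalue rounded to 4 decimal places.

[0, 2, 2, 2, 4, 4, 4, 6]

Reading degrees in the order [0, 1, 2, 3, 4, 5, 6, 7] gives [3, 3, 3, 3, 3, 3, 3, 3]; set D = diag(3, 3, 3, 3, 3, 3, 3, 3) and form L = D - A. Since every row of L sums to 0, the all-ones vector is in the kernel and 0 is an eigenvalue. The eigenvalues sum to 24, which equals trace(L) = 2|E|.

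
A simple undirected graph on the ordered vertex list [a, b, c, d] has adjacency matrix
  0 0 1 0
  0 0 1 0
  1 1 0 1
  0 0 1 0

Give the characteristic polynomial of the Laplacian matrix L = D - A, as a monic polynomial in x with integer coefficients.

With the vertex order [a, b, c, d], the degrees are [1, 1, 3, 1], giving D = diag(1, 1, 3, 1) and L = D - A. The eigenvalues of L are [0, 1, 1, 4]; the characteristic polynomial is the product of (x - lambda_i), which multiplies out to x^4 - 6x^3 + 9x^2 - 4x. The coefficient of x^3 equals -trace(L) = -6, matching the sum of degrees. The eigenvalues sum to 6, which equals trace(L) = 2|E|.

x^4 - 6x^3 + 9x^2 - 4x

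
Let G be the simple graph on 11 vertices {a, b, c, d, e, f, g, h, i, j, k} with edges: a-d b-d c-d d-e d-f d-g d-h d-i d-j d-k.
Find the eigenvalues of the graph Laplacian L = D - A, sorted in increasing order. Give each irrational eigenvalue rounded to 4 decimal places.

Each diagonal entry of L is the vertex degree and each off-diagonal entry is -1 where an edge is present, 0 otherwise; in the order [a, b, c, d, e, f, g, h, i, j, k] the diagonal is [1, 1, 1, 10, 1, 1, 1, 1, 1, 1, 1]. Diagonalising L (or applying a numerical eigensolver to the 11x11 matrix) gives the spectrum above. The largest eigenvalue, 11, is at most the vertex count 11.

[0, 1, 1, 1, 1, 1, 1, 1, 1, 1, 11]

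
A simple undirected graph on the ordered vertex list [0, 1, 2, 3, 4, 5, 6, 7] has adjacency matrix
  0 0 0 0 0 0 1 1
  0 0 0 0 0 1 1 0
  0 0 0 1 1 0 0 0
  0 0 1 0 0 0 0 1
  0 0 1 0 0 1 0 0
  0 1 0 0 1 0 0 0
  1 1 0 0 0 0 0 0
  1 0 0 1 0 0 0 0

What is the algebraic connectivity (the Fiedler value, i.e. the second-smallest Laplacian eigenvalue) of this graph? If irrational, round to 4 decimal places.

Each diagonal entry of L is the vertex degree and each off-diagonal entry is -1 where an edge is present, 0 otherwise; in the order [0, 1, 2, 3, 4, 5, 6, 7] the diagonal is [2, 2, 2, 2, 2, 2, 2, 2]. The sorted Laplacian eigenvalues are [0, 0.5858, 0.5858, 2, 2, 3.4142, 3.4142, 4]; the algebraic connectivity is the second entry, 0.5858. The largest eigenvalue, 4, is at most the vertex count 8.

0.5858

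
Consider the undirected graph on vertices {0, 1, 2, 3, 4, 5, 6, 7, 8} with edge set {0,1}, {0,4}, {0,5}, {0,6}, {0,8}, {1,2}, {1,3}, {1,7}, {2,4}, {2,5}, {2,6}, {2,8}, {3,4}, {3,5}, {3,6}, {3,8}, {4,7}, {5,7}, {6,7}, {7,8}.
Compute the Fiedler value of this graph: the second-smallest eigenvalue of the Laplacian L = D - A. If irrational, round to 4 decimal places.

With the vertex order [0, 1, 2, 3, 4, 5, 6, 7, 8], the degrees are [5, 4, 5, 5, 4, 4, 4, 5, 4], giving D = diag(5, 4, 5, 5, 4, 4, 4, 5, 4) and L = D - A. The smallest Laplacian eigenvalue is always 0. The next one, lambda_2 = 4, measures how hard the graph is to disconnect: larger values mean better connectivity. There is one zero in the spectrum, matching the 1 component. By the matrix-tree theorem the graph has (1/9) * product of the nonzero eigenvalues = 32000 spanning trees.

4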